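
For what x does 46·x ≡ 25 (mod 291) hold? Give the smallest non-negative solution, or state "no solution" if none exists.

184

First find gcd(46, 291):
291 = 6·46 + 15
46 = 3·15 + 1
15 = 15·1 + 0
gcd = 1, so a unique solution mod 291 exists.
Back-substitute for the Bézout coefficients:
1 = 46 − 3·15
1 = −3·291 + 19·46
So 46·(19) ≡ 1 (mod 291), giving 46⁻¹ ≡ 19.
x ≡ 46⁻¹·25 ≡ 19·25 ≡ 184 (mod 291).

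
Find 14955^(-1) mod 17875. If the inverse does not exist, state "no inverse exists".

no inverse exists

Compute gcd(14955, 17875):
17875 = 1·14955 + 2920
14955 = 5·2920 + 355
2920 = 8·355 + 80
355 = 4·80 + 35
80 = 2·35 + 10
35 = 3·10 + 5
10 = 2·5 + 0
Since gcd = 5 > 1, 14955 is not a unit mod 17875.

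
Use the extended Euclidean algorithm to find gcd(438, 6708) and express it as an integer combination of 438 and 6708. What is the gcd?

Euclidean algorithm:
6708 = 15·438 + 138
438 = 3·138 + 24
138 = 5·24 + 18
24 = 1·18 + 6
18 = 3·6 + 0
gcd(438, 6708) = 6.
Working backward:
6 = 24 − 18
6 = −138 + 6·24
6 = 6·438 − 19·138
6 = −19·6708 + 291·438
So 6 = (-19)·6708 + (291)·438.

6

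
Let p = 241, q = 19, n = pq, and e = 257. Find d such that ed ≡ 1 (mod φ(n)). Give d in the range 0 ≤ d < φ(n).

353

φ(n) = (p−1)(q−1) = 240·18 = 4320.
Need d with 257·d ≡ 1 (mod 4320). Apply the extended Euclidean algorithm:
4320 = 16×257 + 208
257 = 1×208 + 49
208 = 4×49 + 12
49 = 4×12 + 1
12 = 12×1 + 0
Back-substitute:
1 = 49 − 4·12
1 = −4·208 + 17·49
1 = 17·257 − 21·208
1 = −21·4320 + 353·257
So 257·353 ≡ 1 (mod 4320), hence d = 353.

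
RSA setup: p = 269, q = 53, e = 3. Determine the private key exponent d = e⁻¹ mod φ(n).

9291

φ(n) = (p−1)(q−1) = 268·52 = 13936.
Need d with 3·d ≡ 1 (mod 13936). Apply the extended Euclidean algorithm:
13936 = 4645·3 + 1
3 = 3·1 + 0
Back-substitute:
1 = 13936 − 4645·3
So 3·(-4645) ≡ 1 (mod 13936), hence d ≡ -4645 ≡ 9291 (mod 13936).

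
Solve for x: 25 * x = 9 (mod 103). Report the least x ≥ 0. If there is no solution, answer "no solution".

91

First find gcd(25, 103):
103 = 4*25 + 3
25 = 8*3 + 1
3 = 3*1 + 0
gcd = 1, so a unique solution mod 103 exists.
Back-substitute for the Bézout coefficients:
1 = 25 − 8·3
1 = −8·103 + 33·25
So 25·(33) ≡ 1 (mod 103), giving 25⁻¹ ≡ 33.
x ≡ 25⁻¹·9 ≡ 33·9 ≡ 91 (mod 103).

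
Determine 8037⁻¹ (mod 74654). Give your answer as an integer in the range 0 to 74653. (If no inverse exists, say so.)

Extended Euclidean algorithm:
74654 = 9·8037 + 2321
8037 = 3·2321 + 1074
2321 = 2·1074 + 173
1074 = 6·173 + 36
173 = 4·36 + 29
36 = 1·29 + 7
29 = 4·7 + 1
7 = 7·1 + 0
gcd = 1, so the inverse exists. Back-substitute:
1 = 29 − 4·7
1 = −4·36 + 5·29
1 = 5·173 − 24·36
1 = −24·1074 + 149·173
1 = 149·2321 − 322·1074
1 = −322·8037 + 1115·2321
1 = 1115·74654 − 10357·8037
Hence 8037⁻¹ ≡ -10357 ≡ 64297 (mod 74654).

64297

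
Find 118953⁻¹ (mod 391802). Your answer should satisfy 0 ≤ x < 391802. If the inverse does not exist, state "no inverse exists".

374187

Run Euclid on (391802, 118953):
391802 = 3×118953 + 34943
118953 = 3×34943 + 14124
34943 = 2×14124 + 6695
14124 = 2×6695 + 734
6695 = 9×734 + 89
734 = 8×89 + 22
89 = 4×22 + 1
22 = 22×1 + 0
Since gcd(118953, 391802) = 1, back-substitute to write 1 as a combination:
1 = 89 − 4·22
1 = −4·734 + 33·89
1 = 33·6695 − 301·734
1 = −301·14124 + 635·6695
1 = 635·34943 − 1571·14124
1 = −1571·118953 + 5348·34943
1 = 5348·391802 − 17615·118953
Hence 118953⁻¹ ≡ -17615 ≡ 374187 (mod 391802).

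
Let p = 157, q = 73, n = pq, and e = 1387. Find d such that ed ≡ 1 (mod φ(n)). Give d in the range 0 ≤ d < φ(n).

φ(n) = (p−1)(q−1) = 156·72 = 11232.
Need d with 1387·d ≡ 1 (mod 11232). Apply the extended Euclidean algorithm:
11232 = 8*1387 + 136
1387 = 10*136 + 27
136 = 5*27 + 1
27 = 27*1 + 0
Back-substitute:
1 = 136 − 5·27
1 = −5·1387 + 51·136
1 = 51·11232 − 413·1387
So 1387·(-413) ≡ 1 (mod 11232), hence d ≡ -413 ≡ 10819 (mod 11232).

10819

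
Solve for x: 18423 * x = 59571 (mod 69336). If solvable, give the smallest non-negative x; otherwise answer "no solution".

5005

First find gcd(18423, 69336):
69336 = 3·18423 + 14067
18423 = 1·14067 + 4356
14067 = 3·4356 + 999
4356 = 4·999 + 360
999 = 2·360 + 279
360 = 1·279 + 81
279 = 3·81 + 36
81 = 2·36 + 9
36 = 4·9 + 0
gcd = 9 and 9 | 59571, so solutions exist. Divide through by 9: 2047x ≡ 6619 (mod 7704).
Now find 2047⁻¹ mod 7704:
7704 = 3×2047 + 1563
2047 = 1×1563 + 484
1563 = 3×484 + 111
484 = 4×111 + 40
111 = 2×40 + 31
40 = 1×31 + 9
31 = 3×9 + 4
9 = 2×4 + 1
4 = 4×1 + 0
Back-substitute:
1 = 9 − 2·4
1 = −2·31 + 7·9
1 = 7·40 − 9·31
1 = −9·111 + 25·40
1 = 25·484 − 109·111
1 = −109·1563 + 352·484
1 = 352·2047 − 461·1563
1 = −461·7704 + 1735·2047
So 2047⁻¹ ≡ 1735 (mod 7704).
Then x ≡ 1735·6619 ≡ 5005 (mod 7704); the smallest non-negative solution is x = 5005.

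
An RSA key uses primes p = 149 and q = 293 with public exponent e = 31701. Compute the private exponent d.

23629

φ(n) = (p−1)(q−1) = 148·292 = 43216.
Need d with 31701·d ≡ 1 (mod 43216). Apply the extended Euclidean algorithm:
43216 = 1*31701 + 11515
31701 = 2*11515 + 8671
11515 = 1*8671 + 2844
8671 = 3*2844 + 139
2844 = 20*139 + 64
139 = 2*64 + 11
64 = 5*11 + 9
11 = 1*9 + 2
9 = 4*2 + 1
2 = 2*1 + 0
Back-substitute:
1 = 9 − 4·2
1 = −4·11 + 5·9
1 = 5·64 − 29·11
1 = −29·139 + 63·64
1 = 63·2844 − 1289·139
1 = −1289·8671 + 3930·2844
1 = 3930·11515 − 5219·8671
1 = −5219·31701 + 14368·11515
1 = 14368·43216 − 19587·31701
So 31701·(-19587) ≡ 1 (mod 43216), hence d ≡ -19587 ≡ 23629 (mod 43216).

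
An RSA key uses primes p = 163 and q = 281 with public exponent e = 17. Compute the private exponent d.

φ(n) = (p−1)(q−1) = 162·280 = 45360.
Need d with 17·d ≡ 1 (mod 45360). Apply the extended Euclidean algorithm:
45360 = 2668×17 + 4
17 = 4×4 + 1
4 = 4×1 + 0
Back-substitute:
1 = 17 − 4·4
1 = −4·45360 + 10673·17
So 17·10673 ≡ 1 (mod 45360), hence d = 10673.

10673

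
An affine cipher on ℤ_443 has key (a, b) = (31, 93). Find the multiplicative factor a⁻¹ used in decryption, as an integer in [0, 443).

Extended Euclidean algorithm:
443 = 14*31 + 9
31 = 3*9 + 4
9 = 2*4 + 1
4 = 4*1 + 0
Since gcd(31, 443) = 1, back-substitute to write 1 as a combination:
1 = 9 − 2·4
1 = −2·31 + 7·9
1 = 7·443 − 100·31
Thus 31·(-100) ≡ 1 (mod 443); reducing, -100 mod 443 = 343.

343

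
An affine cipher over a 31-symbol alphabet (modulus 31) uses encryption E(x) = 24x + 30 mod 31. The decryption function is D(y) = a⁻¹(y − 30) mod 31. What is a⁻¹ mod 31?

22

gcd(31, 24) by repeated division:
31 = 1×24 + 7
24 = 3×7 + 3
7 = 2×3 + 1
3 = 3×1 + 0
The gcd is 1. Working backward:
1 = 7 − 2·3
1 = −2·24 + 7·7
1 = 7·31 − 9·24
Hence 24⁻¹ ≡ -9 ≡ 22 (mod 31).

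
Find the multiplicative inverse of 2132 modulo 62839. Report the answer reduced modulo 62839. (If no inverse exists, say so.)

gcd(62839, 2132) by repeated division:
62839 = 29×2132 + 1011
2132 = 2×1011 + 110
1011 = 9×110 + 21
110 = 5×21 + 5
21 = 4×5 + 1
5 = 5×1 + 0
gcd = 1, so the inverse exists. Back-substitute:
1 = 21 − 4·5
1 = −4·110 + 21·21
1 = 21·1011 − 193·110
1 = −193·2132 + 407·1011
1 = 407·62839 − 11996·2132
Hence 2132⁻¹ ≡ -11996 ≡ 50843 (mod 62839).

50843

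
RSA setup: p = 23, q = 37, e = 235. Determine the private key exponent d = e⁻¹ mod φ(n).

φ(n) = (p−1)(q−1) = 22·36 = 792.
Need d with 235·d ≡ 1 (mod 792). Apply the extended Euclidean algorithm:
792 = 3×235 + 87
235 = 2×87 + 61
87 = 1×61 + 26
61 = 2×26 + 9
26 = 2×9 + 8
9 = 1×8 + 1
8 = 8×1 + 0
Back-substitute:
1 = 9 − 8
1 = −26 + 3·9
1 = 3·61 − 7·26
1 = −7·87 + 10·61
1 = 10·235 − 27·87
1 = −27·792 + 91·235
So 235·91 ≡ 1 (mod 792), hence d = 91.

91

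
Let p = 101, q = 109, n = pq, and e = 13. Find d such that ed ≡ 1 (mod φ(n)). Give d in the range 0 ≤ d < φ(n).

φ(n) = (p−1)(q−1) = 100·108 = 10800.
Need d with 13·d ≡ 1 (mod 10800). Apply the extended Euclidean algorithm:
10800 = 830×13 + 10
13 = 1×10 + 3
10 = 3×3 + 1
3 = 3×1 + 0
Back-substitute:
1 = 10 − 3·3
1 = −3·13 + 4·10
1 = 4·10800 − 3323·13
So 13·(-3323) ≡ 1 (mod 10800), hence d ≡ -3323 ≡ 7477 (mod 10800).

7477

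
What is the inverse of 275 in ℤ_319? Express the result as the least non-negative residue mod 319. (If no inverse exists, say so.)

Euclidean algorithm on 319, 275:
319 = 1×275 + 44
275 = 6×44 + 11
44 = 4×11 + 0
Since gcd = 11 > 1, 275 is not a unit mod 319.

no inverse exists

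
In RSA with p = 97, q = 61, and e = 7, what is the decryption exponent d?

φ(n) = (p−1)(q−1) = 96·60 = 5760.
Need d with 7·d ≡ 1 (mod 5760). Apply the extended Euclidean algorithm:
5760 = 822·7 + 6
7 = 1·6 + 1
6 = 6·1 + 0
Back-substitute:
1 = 7 − 6
1 = −5760 + 823·7
So 7·823 ≡ 1 (mod 5760), hence d = 823.

823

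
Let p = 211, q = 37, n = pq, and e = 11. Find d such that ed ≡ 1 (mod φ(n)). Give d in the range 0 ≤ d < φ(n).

φ(n) = (p−1)(q−1) = 210·36 = 7560.
Need d with 11·d ≡ 1 (mod 7560). Apply the extended Euclidean algorithm:
7560 = 687×11 + 3
11 = 3×3 + 2
3 = 1×2 + 1
2 = 2×1 + 0
Back-substitute:
1 = 3 − 2
1 = −11 + 4·3
1 = 4·7560 − 2749·11
So 11·(-2749) ≡ 1 (mod 7560), hence d ≡ -2749 ≡ 4811 (mod 7560).

4811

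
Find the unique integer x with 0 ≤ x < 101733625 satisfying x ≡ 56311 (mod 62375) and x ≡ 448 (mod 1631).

37917936

Write x = 56311 + 62375·k. Then 62375·k ≡ 448 − 56311 ≡ 1222 (mod 1631).
Need 62375⁻¹ mod 1631. Extended Euclid on (1631, 397):
1631 = 4·397 + 43
397 = 9·43 + 10
43 = 4·10 + 3
10 = 3·3 + 1
3 = 3·1 + 0
Back-substitute:
1 = 10 − 3·3
1 = −3·43 + 13·10
1 = 13·397 − 120·43
1 = −120·1631 + 493·397
62375⁻¹ ≡ 493 (mod 1631), so k ≡ 493·1222 ≡ 607 (mod 1631).
x = 56311 + 62375·607 = 37917936.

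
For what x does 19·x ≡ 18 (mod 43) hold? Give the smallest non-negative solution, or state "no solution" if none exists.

10

First find gcd(19, 43):
43 = 2×19 + 5
19 = 3×5 + 4
5 = 1×4 + 1
4 = 4×1 + 0
gcd = 1, so a unique solution mod 43 exists.
Back-substitute for the Bézout coefficients:
1 = 5 − 4
1 = −19 + 4·5
1 = 4·43 − 9·19
So 19·(-9) ≡ 1 (mod 43), giving 19⁻¹ ≡ 34.
x ≡ 19⁻¹·18 ≡ 34·18 ≡ 10 (mod 43).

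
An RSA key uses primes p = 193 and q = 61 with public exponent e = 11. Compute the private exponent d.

7331

φ(n) = (p−1)(q−1) = 192·60 = 11520.
Need d with 11·d ≡ 1 (mod 11520). Apply the extended Euclidean algorithm:
11520 = 1047·11 + 3
11 = 3·3 + 2
3 = 1·2 + 1
2 = 2·1 + 0
Back-substitute:
1 = 3 − 2
1 = −11 + 4·3
1 = 4·11520 − 4189·11
So 11·(-4189) ≡ 1 (mod 11520), hence d ≡ -4189 ≡ 7331 (mod 11520).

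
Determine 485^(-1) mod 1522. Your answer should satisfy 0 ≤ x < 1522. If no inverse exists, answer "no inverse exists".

477

Extended Euclidean algorithm:
1522 = 3×485 + 67
485 = 7×67 + 16
67 = 4×16 + 3
16 = 5×3 + 1
3 = 3×1 + 0
Since gcd(485, 1522) = 1, back-substitute to write 1 as a combination:
1 = 16 − 5·3
1 = −5·67 + 21·16
1 = 21·485 − 152·67
1 = −152·1522 + 477·485
So 485·477 ≡ 1 (mod 1522).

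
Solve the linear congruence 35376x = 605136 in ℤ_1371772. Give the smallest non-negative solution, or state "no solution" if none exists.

288052

First find gcd(35376, 1371772):
1371772 = 38×35376 + 27484
35376 = 1×27484 + 7892
27484 = 3×7892 + 3808
7892 = 2×3808 + 276
3808 = 13×276 + 220
276 = 1×220 + 56
220 = 3×56 + 52
56 = 1×52 + 4
52 = 13×4 + 0
gcd = 4 and 4 | 605136, so solutions exist. Divide through by 4: 8844x ≡ 151284 (mod 342943).
Now find 8844⁻¹ mod 342943:
342943 = 38*8844 + 6871
8844 = 1*6871 + 1973
6871 = 3*1973 + 952
1973 = 2*952 + 69
952 = 13*69 + 55
69 = 1*55 + 14
55 = 3*14 + 13
14 = 1*13 + 1
13 = 13*1 + 0
Back-substitute:
1 = 14 − 13
1 = −55 + 4·14
1 = 4·69 − 5·55
1 = −5·952 + 69·69
1 = 69·1973 − 143·952
1 = −143·6871 + 498·1973
1 = 498·8844 − 641·6871
1 = −641·342943 + 24856·8844
So 8844⁻¹ ≡ 24856 (mod 342943).
Then x ≡ 24856·151284 ≡ 288052 (mod 342943); the smallest non-negative solution is x = 288052.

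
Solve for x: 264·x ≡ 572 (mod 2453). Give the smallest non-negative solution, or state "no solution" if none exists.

188

First find gcd(264, 2453):
2453 = 9*264 + 77
264 = 3*77 + 33
77 = 2*33 + 11
33 = 3*11 + 0
gcd = 11 and 11 | 572, so solutions exist. Divide through by 11: 24x ≡ 52 (mod 223).
Now find 24⁻¹ mod 223:
223 = 9×24 + 7
24 = 3×7 + 3
7 = 2×3 + 1
3 = 3×1 + 0
Back-substitute:
1 = 7 − 2·3
1 = −2·24 + 7·7
1 = 7·223 − 65·24
So 24·(-65) ≡ 1 (mod 223), i.e. 24⁻¹ ≡ 158.
Then x ≡ 158·52 ≡ 188 (mod 223); the smallest non-negative solution is x = 188.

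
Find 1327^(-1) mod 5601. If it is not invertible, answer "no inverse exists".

Run Euclid on (5601, 1327):
5601 = 4×1327 + 293
1327 = 4×293 + 155
293 = 1×155 + 138
155 = 1×138 + 17
138 = 8×17 + 2
17 = 8×2 + 1
2 = 2×1 + 0
gcd = 1, so the inverse exists. Back-substitute:
1 = 17 − 8·2
1 = −8·138 + 65·17
1 = 65·155 − 73·138
1 = −73·293 + 138·155
1 = 138·1327 − 625·293
1 = −625·5601 + 2638·1327
So 1327·2638 ≡ 1 (mod 5601).

2638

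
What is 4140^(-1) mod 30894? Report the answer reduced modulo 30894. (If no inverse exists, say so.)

Compute gcd(4140, 30894):
30894 = 7·4140 + 1914
4140 = 2·1914 + 312
1914 = 6·312 + 42
312 = 7·42 + 18
42 = 2·18 + 6
18 = 3·6 + 0
gcd(4140, 30894) = 6 ≠ 1, so 4140 has no multiplicative inverse modulo 30894.

no inverse exists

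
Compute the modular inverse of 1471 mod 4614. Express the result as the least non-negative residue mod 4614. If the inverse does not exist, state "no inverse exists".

Apply the Euclidean algorithm to 4614 and 1471:
4614 = 3×1471 + 201
1471 = 7×201 + 64
201 = 3×64 + 9
64 = 7×9 + 1
9 = 9×1 + 0
Since gcd(1471, 4614) = 1, back-substitute to write 1 as a combination:
1 = 64 − 7·9
1 = −7·201 + 22·64
1 = 22·1471 − 161·201
1 = −161·4614 + 505·1471
So 1471·505 ≡ 1 (mod 4614).

505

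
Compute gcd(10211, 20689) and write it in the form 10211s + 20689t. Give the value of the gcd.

Repeated division:
20689 = 2*10211 + 267
10211 = 38*267 + 65
267 = 4*65 + 7
65 = 9*7 + 2
7 = 3*2 + 1
2 = 2*1 + 0
gcd(10211, 20689) = 1.
Working backward:
1 = 7 − 3·2
1 = −3·65 + 28·7
1 = 28·267 − 115·65
1 = −115·10211 + 4398·267
1 = 4398·20689 − 8911·10211
So 1 = (4398)·20689 + (-8911)·10211.

1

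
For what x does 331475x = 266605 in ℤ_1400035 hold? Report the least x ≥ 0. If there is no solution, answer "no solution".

15679

First find gcd(331475, 1400035):
1400035 = 4·331475 + 74135
331475 = 4·74135 + 34935
74135 = 2·34935 + 4265
34935 = 8·4265 + 815
4265 = 5·815 + 190
815 = 4·190 + 55
190 = 3·55 + 25
55 = 2·25 + 5
25 = 5·5 + 0
gcd = 5 and 5 | 266605, so solutions exist. Divide through by 5: 66295x ≡ 53321 (mod 280007).
Now find 66295⁻¹ mod 280007:
280007 = 4×66295 + 14827
66295 = 4×14827 + 6987
14827 = 2×6987 + 853
6987 = 8×853 + 163
853 = 5×163 + 38
163 = 4×38 + 11
38 = 3×11 + 5
11 = 2×5 + 1
5 = 5×1 + 0
Back-substitute:
1 = 11 − 2·5
1 = −2·38 + 7·11
1 = 7·163 − 30·38
1 = −30·853 + 157·163
1 = 157·6987 − 1286·853
1 = −1286·14827 + 2729·6987
1 = 2729·66295 − 12202·14827
1 = −12202·280007 + 51537·66295
So 66295⁻¹ ≡ 51537 (mod 280007).
Then x ≡ 51537·53321 ≡ 15679 (mod 280007); the smallest non-negative solution is x = 15679.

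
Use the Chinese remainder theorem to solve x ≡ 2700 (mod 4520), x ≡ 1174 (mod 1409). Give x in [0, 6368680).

Write x = 2700 + 4520·k. Then 4520·k ≡ 1174 − 2700 ≡ 1292 (mod 1409).
Need 4520⁻¹ mod 1409. Extended Euclid on (1409, 293):
1409 = 4×293 + 237
293 = 1×237 + 56
237 = 4×56 + 13
56 = 4×13 + 4
13 = 3×4 + 1
4 = 4×1 + 0
Back-substitute:
1 = 13 − 3·4
1 = −3·56 + 13·13
1 = 13·237 − 55·56
1 = −55·293 + 68·237
1 = 68·1409 − 327·293
4520⁻¹ ≡ 1082 (mod 1409), so k ≡ 1082·1292 ≡ 216 (mod 1409).
x = 2700 + 4520·216 = 979020.

979020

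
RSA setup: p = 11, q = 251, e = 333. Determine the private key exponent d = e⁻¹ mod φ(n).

φ(n) = (p−1)(q−1) = 10·250 = 2500.
Need d with 333·d ≡ 1 (mod 2500). Apply the extended Euclidean algorithm:
2500 = 7×333 + 169
333 = 1×169 + 164
169 = 1×164 + 5
164 = 32×5 + 4
5 = 1×4 + 1
4 = 4×1 + 0
Back-substitute:
1 = 5 − 4
1 = −164 + 33·5
1 = 33·169 − 34·164
1 = −34·333 + 67·169
1 = 67·2500 − 503·333
So 333·(-503) ≡ 1 (mod 2500), hence d ≡ -503 ≡ 1997 (mod 2500).

1997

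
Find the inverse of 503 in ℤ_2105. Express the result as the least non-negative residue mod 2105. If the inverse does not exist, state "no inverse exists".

1607

Run Euclid on (2105, 503):
2105 = 4×503 + 93
503 = 5×93 + 38
93 = 2×38 + 17
38 = 2×17 + 4
17 = 4×4 + 1
4 = 4×1 + 0
The gcd is 1. Working backward:
1 = 17 − 4·4
1 = −4·38 + 9·17
1 = 9·93 − 22·38
1 = −22·503 + 119·93
1 = 119·2105 − 498·503
Thus 503·(-498) ≡ 1 (mod 2105); reducing, -498 mod 2105 = 1607.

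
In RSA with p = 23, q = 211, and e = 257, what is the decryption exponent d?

773

φ(n) = (p−1)(q−1) = 22·210 = 4620.
Need d with 257·d ≡ 1 (mod 4620). Apply the extended Euclidean algorithm:
4620 = 17*257 + 251
257 = 1*251 + 6
251 = 41*6 + 5
6 = 1*5 + 1
5 = 5*1 + 0
Back-substitute:
1 = 6 − 5
1 = −251 + 42·6
1 = 42·257 − 43·251
1 = −43·4620 + 773·257
So 257·773 ≡ 1 (mod 4620), hence d = 773.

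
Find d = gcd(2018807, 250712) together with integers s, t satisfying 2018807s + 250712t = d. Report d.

Repeated division:
2018807 = 8·250712 + 13111
250712 = 19·13111 + 1603
13111 = 8·1603 + 287
1603 = 5·287 + 168
287 = 1·168 + 119
168 = 1·119 + 49
119 = 2·49 + 21
49 = 2·21 + 7
21 = 3·7 + 0
gcd(2018807, 250712) = 7.
Back-substituting:
7 = 49 − 2·21
7 = −2·119 + 5·49
7 = 5·168 − 7·119
7 = −7·287 + 12·168
7 = 12·1603 − 67·287
7 = −67·13111 + 548·1603
7 = 548·250712 − 10479·13111
7 = −10479·2018807 + 84380·250712
So 7 = (-10479)·2018807 + (84380)·250712.

7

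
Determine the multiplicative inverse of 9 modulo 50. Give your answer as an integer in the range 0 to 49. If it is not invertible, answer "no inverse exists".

Run Euclid on (50, 9):
50 = 5·9 + 5
9 = 1·5 + 4
5 = 1·4 + 1
4 = 4·1 + 0
Since gcd(9, 50) = 1, back-substitute to write 1 as a combination:
1 = 5 − 4
1 = −9 + 2·5
1 = 2·50 − 11·9
Thus 9·(-11) ≡ 1 (mod 50); reducing, -11 mod 50 = 39.

39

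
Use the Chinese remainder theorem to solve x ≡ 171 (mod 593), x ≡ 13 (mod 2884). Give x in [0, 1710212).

Write x = 171 + 593·k. Then 593·k ≡ 13 − 171 ≡ 2726 (mod 2884).
Need 593⁻¹ mod 2884. Extended Euclid on (2884, 593):
2884 = 4×593 + 512
593 = 1×512 + 81
512 = 6×81 + 26
81 = 3×26 + 3
26 = 8×3 + 2
3 = 1×2 + 1
2 = 2×1 + 0
Back-substitute:
1 = 3 − 2
1 = −26 + 9·3
1 = 9·81 − 28·26
1 = −28·512 + 177·81
1 = 177·593 − 205·512
1 = −205·2884 + 997·593
593⁻¹ ≡ 997 (mod 2884), so k ≡ 997·2726 ≡ 1094 (mod 2884).
x = 171 + 593·1094 = 648913.

648913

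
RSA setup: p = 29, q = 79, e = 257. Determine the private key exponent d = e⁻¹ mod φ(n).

17

φ(n) = (p−1)(q−1) = 28·78 = 2184.
Need d with 257·d ≡ 1 (mod 2184). Apply the extended Euclidean algorithm:
2184 = 8·257 + 128
257 = 2·128 + 1
128 = 128·1 + 0
Back-substitute:
1 = 257 − 2·128
1 = −2·2184 + 17·257
So 257·17 ≡ 1 (mod 2184), hence d = 17.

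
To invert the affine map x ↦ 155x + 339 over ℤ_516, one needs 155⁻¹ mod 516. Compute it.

gcd(516, 155) by repeated division:
516 = 3*155 + 51
155 = 3*51 + 2
51 = 25*2 + 1
2 = 2*1 + 0
gcd = 1, so the inverse exists. Back-substitute:
1 = 51 − 25·2
1 = −25·155 + 76·51
1 = 76·516 − 253·155
Hence 155⁻¹ ≡ -253 ≡ 263 (mod 516).

263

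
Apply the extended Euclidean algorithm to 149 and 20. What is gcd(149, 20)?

Apply Euclid's algorithm to 149 and 20:
149 = 7×20 + 9
20 = 2×9 + 2
9 = 4×2 + 1
2 = 2×1 + 0
gcd(149, 20) = 1.
Express as a combination:
1 = 9 − 4·2
1 = −4·20 + 9·9
1 = 9·149 − 67·20
So 1 = (9)·149 + (-67)·20.

1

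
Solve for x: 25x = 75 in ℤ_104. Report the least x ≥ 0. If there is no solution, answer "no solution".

First find gcd(25, 104):
104 = 4*25 + 4
25 = 6*4 + 1
4 = 4*1 + 0
gcd = 1, so a unique solution mod 104 exists.
Back-substitute for the Bézout coefficients:
1 = 25 − 6·4
1 = −6·104 + 25·25
So 25·(25) ≡ 1 (mod 104), giving 25⁻¹ ≡ 25.
x ≡ 25⁻¹·75 ≡ 25·75 ≡ 3 (mod 104).

3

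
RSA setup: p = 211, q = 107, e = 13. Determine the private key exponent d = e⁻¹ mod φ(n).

5137

φ(n) = (p−1)(q−1) = 210·106 = 22260.
Need d with 13·d ≡ 1 (mod 22260). Apply the extended Euclidean algorithm:
22260 = 1712×13 + 4
13 = 3×4 + 1
4 = 4×1 + 0
Back-substitute:
1 = 13 − 3·4
1 = −3·22260 + 5137·13
So 13·5137 ≡ 1 (mod 22260), hence d = 5137.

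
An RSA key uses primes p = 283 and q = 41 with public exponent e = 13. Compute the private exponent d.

φ(n) = (p−1)(q−1) = 282·40 = 11280.
Need d with 13·d ≡ 1 (mod 11280). Apply the extended Euclidean algorithm:
11280 = 867·13 + 9
13 = 1·9 + 4
9 = 2·4 + 1
4 = 4·1 + 0
Back-substitute:
1 = 9 − 2·4
1 = −2·13 + 3·9
1 = 3·11280 − 2603·13
So 13·(-2603) ≡ 1 (mod 11280), hence d ≡ -2603 ≡ 8677 (mod 11280).

8677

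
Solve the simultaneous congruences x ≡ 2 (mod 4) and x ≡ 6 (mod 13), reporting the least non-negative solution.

Write x = 2 + 4·k. Then 4·k ≡ 6 − 2 ≡ 4 (mod 13).
Need 4⁻¹ mod 13. Extended Euclid on (13, 4):
13 = 3·4 + 1
4 = 4·1 + 0
Back-substitute:
1 = 13 − 3·4
4⁻¹ ≡ 10 (mod 13), so k ≡ 10·4 ≡ 1 (mod 13).
x = 2 + 4·1 = 6.

6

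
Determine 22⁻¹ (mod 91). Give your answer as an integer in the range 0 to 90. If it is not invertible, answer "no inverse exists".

29

Run Euclid on (91, 22):
91 = 4×22 + 3
22 = 7×3 + 1
3 = 3×1 + 0
gcd = 1, so the inverse exists. Back-substitute:
1 = 22 − 7·3
1 = −7·91 + 29·22
So 22·29 ≡ 1 (mod 91).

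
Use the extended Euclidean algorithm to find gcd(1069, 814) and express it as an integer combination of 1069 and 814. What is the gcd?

1

Euclidean algorithm:
1069 = 1*814 + 255
814 = 3*255 + 49
255 = 5*49 + 10
49 = 4*10 + 9
10 = 1*9 + 1
9 = 9*1 + 0
gcd(1069, 814) = 1.
Back-substituting:
1 = 10 − 9
1 = −49 + 5·10
1 = 5·255 − 26·49
1 = −26·814 + 83·255
1 = 83·1069 − 109·814
So 1 = (83)·1069 + (-109)·814.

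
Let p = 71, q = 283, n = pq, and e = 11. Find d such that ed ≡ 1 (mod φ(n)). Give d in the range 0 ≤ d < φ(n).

φ(n) = (p−1)(q−1) = 70·282 = 19740.
Need d with 11·d ≡ 1 (mod 19740). Apply the extended Euclidean algorithm:
19740 = 1794×11 + 6
11 = 1×6 + 5
6 = 1×5 + 1
5 = 5×1 + 0
Back-substitute:
1 = 6 − 5
1 = −11 + 2·6
1 = 2·19740 − 3589·11
So 11·(-3589) ≡ 1 (mod 19740), hence d ≡ -3589 ≡ 16151 (mod 19740).

16151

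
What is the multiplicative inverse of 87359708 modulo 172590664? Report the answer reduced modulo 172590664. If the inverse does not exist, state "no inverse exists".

Euclidean algorithm on 172590664, 87359708:
172590664 = 1*87359708 + 85230956
87359708 = 1*85230956 + 2128752
85230956 = 40*2128752 + 80876
2128752 = 26*80876 + 25976
80876 = 3*25976 + 2948
25976 = 8*2948 + 2392
2948 = 1*2392 + 556
2392 = 4*556 + 168
556 = 3*168 + 52
168 = 3*52 + 12
52 = 4*12 + 4
12 = 3*4 + 0
Since gcd = 4 > 1, 87359708 is not a unit mod 172590664.

no inverse exists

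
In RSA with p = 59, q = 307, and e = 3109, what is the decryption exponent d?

1861

φ(n) = (p−1)(q−1) = 58·306 = 17748.
Need d with 3109·d ≡ 1 (mod 17748). Apply the extended Euclidean algorithm:
17748 = 5×3109 + 2203
3109 = 1×2203 + 906
2203 = 2×906 + 391
906 = 2×391 + 124
391 = 3×124 + 19
124 = 6×19 + 10
19 = 1×10 + 9
10 = 1×9 + 1
9 = 9×1 + 0
Back-substitute:
1 = 10 − 9
1 = −19 + 2·10
1 = 2·124 − 13·19
1 = −13·391 + 41·124
1 = 41·906 − 95·391
1 = −95·2203 + 231·906
1 = 231·3109 − 326·2203
1 = −326·17748 + 1861·3109
So 3109·1861 ≡ 1 (mod 17748), hence d = 1861.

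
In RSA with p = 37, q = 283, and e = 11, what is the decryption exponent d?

923

φ(n) = (p−1)(q−1) = 36·282 = 10152.
Need d with 11·d ≡ 1 (mod 10152). Apply the extended Euclidean algorithm:
10152 = 922×11 + 10
11 = 1×10 + 1
10 = 10×1 + 0
Back-substitute:
1 = 11 − 10
1 = −10152 + 923·11
So 11·923 ≡ 1 (mod 10152), hence d = 923.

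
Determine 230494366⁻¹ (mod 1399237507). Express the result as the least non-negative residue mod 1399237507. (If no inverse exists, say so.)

Extended Euclidean algorithm:
1399237507 = 6×230494366 + 16271311
230494366 = 14×16271311 + 2696012
16271311 = 6×2696012 + 95239
2696012 = 28×95239 + 29320
95239 = 3×29320 + 7279
29320 = 4×7279 + 204
7279 = 35×204 + 139
204 = 1×139 + 65
139 = 2×65 + 9
65 = 7×9 + 2
9 = 4×2 + 1
2 = 2×1 + 0
The gcd is 1. Working backward:
1 = 9 − 4·2
1 = −4·65 + 29·9
1 = 29·139 − 62·65
1 = −62·204 + 91·139
1 = 91·7279 − 3247·204
1 = −3247·29320 + 13079·7279
1 = 13079·95239 − 42484·29320
1 = −42484·2696012 + 1202631·95239
1 = 1202631·16271311 − 7258270·2696012
1 = −7258270·230494366 + 102818411·16271311
1 = 102818411·1399237507 − 624168736·230494366
Hence 230494366⁻¹ ≡ -624168736 ≡ 775068771 (mod 1399237507).

775068771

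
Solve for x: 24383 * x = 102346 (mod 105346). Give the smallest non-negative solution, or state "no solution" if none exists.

First find gcd(24383, 105346):
105346 = 4×24383 + 7814
24383 = 3×7814 + 941
7814 = 8×941 + 286
941 = 3×286 + 83
286 = 3×83 + 37
83 = 2×37 + 9
37 = 4×9 + 1
9 = 9×1 + 0
gcd = 1, so a unique solution mod 105346 exists.
Back-substitute for the Bézout coefficients:
1 = 37 − 4·9
1 = −4·83 + 9·37
1 = 9·286 − 31·83
1 = −31·941 + 102·286
1 = 102·7814 − 847·941
1 = −847·24383 + 2643·7814
1 = 2643·105346 − 11419·24383
So 24383·(-11419) ≡ 1 (mod 105346), giving 24383⁻¹ ≡ 93927.
x ≡ 24383⁻¹·102346 ≡ 93927·102346 ≡ 19550 (mod 105346).

19550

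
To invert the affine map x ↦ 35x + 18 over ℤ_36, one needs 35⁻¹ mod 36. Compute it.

35

Apply the Euclidean algorithm to 36 and 35:
36 = 1×35 + 1
35 = 35×1 + 0
The gcd is 1. Working backward:
1 = 36 − 35
Thus 35·(-1) ≡ 1 (mod 36); reducing, -1 mod 36 = 35.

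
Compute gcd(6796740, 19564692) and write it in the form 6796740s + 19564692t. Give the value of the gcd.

Euclidean algorithm:
19564692 = 2·6796740 + 5971212
6796740 = 1·5971212 + 825528
5971212 = 7·825528 + 192516
825528 = 4·192516 + 55464
192516 = 3·55464 + 26124
55464 = 2·26124 + 3216
26124 = 8·3216 + 396
3216 = 8·396 + 48
396 = 8·48 + 12
48 = 4·12 + 0
gcd(6796740, 19564692) = 12.
Working backward:
12 = 396 − 8·48
12 = −8·3216 + 65·396
12 = 65·26124 − 528·3216
12 = −528·55464 + 1121·26124
12 = 1121·192516 − 3891·55464
12 = −3891·825528 + 16685·192516
12 = 16685·5971212 − 120686·825528
12 = −120686·6796740 + 137371·5971212
12 = 137371·19564692 − 395428·6796740
So 12 = (137371)·19564692 + (-395428)·6796740.

12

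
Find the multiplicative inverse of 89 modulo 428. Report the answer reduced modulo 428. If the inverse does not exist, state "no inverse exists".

Extended Euclidean algorithm:
428 = 4·89 + 72
89 = 1·72 + 17
72 = 4·17 + 4
17 = 4·4 + 1
4 = 4·1 + 0
Since gcd(89, 428) = 1, back-substitute to write 1 as a combination:
1 = 17 − 4·4
1 = −4·72 + 17·17
1 = 17·89 − 21·72
1 = −21·428 + 101·89
So 89·101 ≡ 1 (mod 428).

101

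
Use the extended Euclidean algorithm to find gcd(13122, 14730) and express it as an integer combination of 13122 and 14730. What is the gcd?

6

Euclidean algorithm:
14730 = 1×13122 + 1608
13122 = 8×1608 + 258
1608 = 6×258 + 60
258 = 4×60 + 18
60 = 3×18 + 6
18 = 3×6 + 0
gcd(13122, 14730) = 6.
Working backward:
6 = 60 − 3·18
6 = −3·258 + 13·60
6 = 13·1608 − 81·258
6 = −81·13122 + 661·1608
6 = 661·14730 − 742·13122
So 6 = (661)·14730 + (-742)·13122.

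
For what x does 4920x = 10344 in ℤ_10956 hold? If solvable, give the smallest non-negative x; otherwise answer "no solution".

60

First find gcd(4920, 10956):
10956 = 2×4920 + 1116
4920 = 4×1116 + 456
1116 = 2×456 + 204
456 = 2×204 + 48
204 = 4×48 + 12
48 = 4×12 + 0
gcd = 12 and 12 | 10344, so solutions exist. Divide through by 12: 410x ≡ 862 (mod 913).
Now find 410⁻¹ mod 913:
913 = 2*410 + 93
410 = 4*93 + 38
93 = 2*38 + 17
38 = 2*17 + 4
17 = 4*4 + 1
4 = 4*1 + 0
Back-substitute:
1 = 17 − 4·4
1 = −4·38 + 9·17
1 = 9·93 − 22·38
1 = −22·410 + 97·93
1 = 97·913 − 216·410
So 410·(-216) ≡ 1 (mod 913), i.e. 410⁻¹ ≡ 697.
Then x ≡ 697·862 ≡ 60 (mod 913); the smallest non-negative solution is x = 60.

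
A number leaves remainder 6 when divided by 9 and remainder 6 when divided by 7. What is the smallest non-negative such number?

Write x = 6 + 9·k. Then 9·k ≡ 6 − 6 ≡ 0 (mod 7).
Need 9⁻¹ mod 7. Extended Euclid on (7, 2):
7 = 3×2 + 1
2 = 2×1 + 0
Back-substitute:
1 = 7 − 3·2
9⁻¹ ≡ 4 (mod 7), so k ≡ 4·0 ≡ 0 (mod 7).
x = 6 + 9·0 = 6.

6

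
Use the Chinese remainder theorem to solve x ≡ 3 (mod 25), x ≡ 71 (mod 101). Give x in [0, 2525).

Write x = 3 + 25·k. Then 25·k ≡ 71 − 3 ≡ 68 (mod 101).
Need 25⁻¹ mod 101. Extended Euclid on (101, 25):
101 = 4×25 + 1
25 = 25×1 + 0
Back-substitute:
1 = 101 − 4·25
25⁻¹ ≡ 97 (mod 101), so k ≡ 97·68 ≡ 31 (mod 101).
x = 3 + 25·31 = 778.

778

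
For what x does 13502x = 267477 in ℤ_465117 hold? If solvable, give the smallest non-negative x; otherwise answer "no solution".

First find gcd(13502, 465117):
465117 = 34·13502 + 6049
13502 = 2·6049 + 1404
6049 = 4·1404 + 433
1404 = 3·433 + 105
433 = 4·105 + 13
105 = 8·13 + 1
13 = 13·1 + 0
gcd = 1, so a unique solution mod 465117 exists.
Back-substitute for the Bézout coefficients:
1 = 105 − 8·13
1 = −8·433 + 33·105
1 = 33·1404 − 107·433
1 = −107·6049 + 461·1404
1 = 461·13502 − 1029·6049
1 = −1029·465117 + 35447·13502
So 13502·(35447) ≡ 1 (mod 465117), giving 13502⁻¹ ≡ 35447.
x ≡ 13502⁻¹·267477 ≡ 35447·267477 ≡ 312291 (mod 465117).

312291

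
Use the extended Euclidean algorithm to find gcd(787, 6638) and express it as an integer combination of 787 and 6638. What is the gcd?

Apply Euclid's algorithm to 6638 and 787:
6638 = 8*787 + 342
787 = 2*342 + 103
342 = 3*103 + 33
103 = 3*33 + 4
33 = 8*4 + 1
4 = 4*1 + 0
gcd(787, 6638) = 1.
Back-substituting:
1 = 33 − 8·4
1 = −8·103 + 25·33
1 = 25·342 − 83·103
1 = −83·787 + 191·342
1 = 191·6638 − 1611·787
So 1 = (191)·6638 + (-1611)·787.

1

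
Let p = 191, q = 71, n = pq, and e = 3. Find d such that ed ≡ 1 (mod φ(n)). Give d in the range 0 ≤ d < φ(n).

8867

φ(n) = (p−1)(q−1) = 190·70 = 13300.
Need d with 3·d ≡ 1 (mod 13300). Apply the extended Euclidean algorithm:
13300 = 4433*3 + 1
3 = 3*1 + 0
Back-substitute:
1 = 13300 − 4433·3
So 3·(-4433) ≡ 1 (mod 13300), hence d ≡ -4433 ≡ 8867 (mod 13300).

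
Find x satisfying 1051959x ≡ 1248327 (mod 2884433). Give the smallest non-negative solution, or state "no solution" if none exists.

2738984

First find gcd(1051959, 2884433):
2884433 = 2·1051959 + 780515
1051959 = 1·780515 + 271444
780515 = 2·271444 + 237627
271444 = 1·237627 + 33817
237627 = 7·33817 + 908
33817 = 37·908 + 221
908 = 4·221 + 24
221 = 9·24 + 5
24 = 4·5 + 4
5 = 1·4 + 1
4 = 4·1 + 0
gcd = 1, so a unique solution mod 2884433 exists.
Back-substitute for the Bézout coefficients:
1 = 5 − 4
1 = −24 + 5·5
1 = 5·221 − 46·24
1 = −46·908 + 189·221
1 = 189·33817 − 7039·908
1 = −7039·237627 + 49462·33817
1 = 49462·271444 − 56501·237627
1 = −56501·780515 + 162464·271444
1 = 162464·1051959 − 218965·780515
1 = −218965·2884433 + 600394·1051959
So 1051959·(600394) ≡ 1 (mod 2884433), giving 1051959⁻¹ ≡ 600394.
x ≡ 1051959⁻¹·1248327 ≡ 600394·1248327 ≡ 2738984 (mod 2884433).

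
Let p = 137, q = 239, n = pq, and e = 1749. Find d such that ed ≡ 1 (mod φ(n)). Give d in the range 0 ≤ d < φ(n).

φ(n) = (p−1)(q−1) = 136·238 = 32368.
Need d with 1749·d ≡ 1 (mod 32368). Apply the extended Euclidean algorithm:
32368 = 18*1749 + 886
1749 = 1*886 + 863
886 = 1*863 + 23
863 = 37*23 + 12
23 = 1*12 + 11
12 = 1*11 + 1
11 = 11*1 + 0
Back-substitute:
1 = 12 − 11
1 = −23 + 2·12
1 = 2·863 − 75·23
1 = −75·886 + 77·863
1 = 77·1749 − 152·886
1 = −152·32368 + 2813·1749
So 1749·2813 ≡ 1 (mod 32368), hence d = 2813.

2813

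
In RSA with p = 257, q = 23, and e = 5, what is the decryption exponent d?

φ(n) = (p−1)(q−1) = 256·22 = 5632.
Need d with 5·d ≡ 1 (mod 5632). Apply the extended Euclidean algorithm:
5632 = 1126×5 + 2
5 = 2×2 + 1
2 = 2×1 + 0
Back-substitute:
1 = 5 − 2·2
1 = −2·5632 + 2253·5
So 5·2253 ≡ 1 (mod 5632), hence d = 2253.

2253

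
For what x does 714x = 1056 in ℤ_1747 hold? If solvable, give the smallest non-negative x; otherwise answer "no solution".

897

First find gcd(714, 1747):
1747 = 2*714 + 319
714 = 2*319 + 76
319 = 4*76 + 15
76 = 5*15 + 1
15 = 15*1 + 0
gcd = 1, so a unique solution mod 1747 exists.
Back-substitute for the Bézout coefficients:
1 = 76 − 5·15
1 = −5·319 + 21·76
1 = 21·714 − 47·319
1 = −47·1747 + 115·714
So 714·(115) ≡ 1 (mod 1747), giving 714⁻¹ ≡ 115.
x ≡ 714⁻¹·1056 ≡ 115·1056 ≡ 897 (mod 1747).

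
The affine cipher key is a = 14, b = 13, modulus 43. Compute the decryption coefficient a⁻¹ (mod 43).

40

Run Euclid on (43, 14):
43 = 3*14 + 1
14 = 14*1 + 0
Since gcd(14, 43) = 1, back-substitute to write 1 as a combination:
1 = 43 − 3·14
Thus 14·(-3) ≡ 1 (mod 43); reducing, -3 mod 43 = 40.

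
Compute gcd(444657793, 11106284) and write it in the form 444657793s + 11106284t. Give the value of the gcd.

Repeated division:
444657793 = 40*11106284 + 406433
11106284 = 27*406433 + 132593
406433 = 3*132593 + 8654
132593 = 15*8654 + 2783
8654 = 3*2783 + 305
2783 = 9*305 + 38
305 = 8*38 + 1
38 = 38*1 + 0
gcd(444657793, 11106284) = 1.
Express as a combination:
1 = 305 − 8·38
1 = −8·2783 + 73·305
1 = 73·8654 − 227·2783
1 = −227·132593 + 3478·8654
1 = 3478·406433 − 10661·132593
1 = −10661·11106284 + 291325·406433
1 = 291325·444657793 − 11663661·11106284
So 1 = (291325)·444657793 + (-11663661)·11106284.

1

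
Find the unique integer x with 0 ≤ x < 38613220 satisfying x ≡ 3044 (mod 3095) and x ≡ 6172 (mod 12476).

Write x = 3044 + 3095·k. Then 3095·k ≡ 6172 − 3044 ≡ 3128 (mod 12476).
Need 3095⁻¹ mod 12476. Extended Euclid on (12476, 3095):
12476 = 4×3095 + 96
3095 = 32×96 + 23
96 = 4×23 + 4
23 = 5×4 + 3
4 = 1×3 + 1
3 = 3×1 + 0
Back-substitute:
1 = 4 − 3
1 = −23 + 6·4
1 = 6·96 − 25·23
1 = −25·3095 + 806·96
1 = 806·12476 − 3249·3095
3095⁻¹ ≡ 9227 (mod 12476), so k ≡ 9227·3128 ≡ 5068 (mod 12476).
x = 3044 + 3095·5068 = 15688504.

15688504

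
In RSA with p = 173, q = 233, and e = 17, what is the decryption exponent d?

23473

φ(n) = (p−1)(q−1) = 172·232 = 39904.
Need d with 17·d ≡ 1 (mod 39904). Apply the extended Euclidean algorithm:
39904 = 2347×17 + 5
17 = 3×5 + 2
5 = 2×2 + 1
2 = 2×1 + 0
Back-substitute:
1 = 5 − 2·2
1 = −2·17 + 7·5
1 = 7·39904 − 16431·17
So 17·(-16431) ≡ 1 (mod 39904), hence d ≡ -16431 ≡ 23473 (mod 39904).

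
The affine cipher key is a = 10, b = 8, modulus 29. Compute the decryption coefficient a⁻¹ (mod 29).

3

Run Euclid on (29, 10):
29 = 2*10 + 9
10 = 1*9 + 1
9 = 9*1 + 0
gcd = 1, so the inverse exists. Back-substitute:
1 = 10 − 9
1 = −29 + 3·10
So 10·3 ≡ 1 (mod 29).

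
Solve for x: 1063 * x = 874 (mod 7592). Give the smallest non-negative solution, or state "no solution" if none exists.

First find gcd(1063, 7592):
7592 = 7·1063 + 151
1063 = 7·151 + 6
151 = 25·6 + 1
6 = 6·1 + 0
gcd = 1, so a unique solution mod 7592 exists.
Back-substitute for the Bézout coefficients:
1 = 151 − 25·6
1 = −25·1063 + 176·151
1 = 176·7592 − 1257·1063
So 1063·(-1257) ≡ 1 (mod 7592), giving 1063⁻¹ ≡ 6335.
x ≡ 1063⁻¹·874 ≡ 6335·874 ≡ 2222 (mod 7592).

2222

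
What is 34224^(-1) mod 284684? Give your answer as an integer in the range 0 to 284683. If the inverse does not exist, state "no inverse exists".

Euclidean algorithm on 284684, 34224:
284684 = 8*34224 + 10892
34224 = 3*10892 + 1548
10892 = 7*1548 + 56
1548 = 27*56 + 36
56 = 1*36 + 20
36 = 1*20 + 16
20 = 1*16 + 4
16 = 4*4 + 0
The gcd is 4, not 1, hence no inverse exists.

no inverse exists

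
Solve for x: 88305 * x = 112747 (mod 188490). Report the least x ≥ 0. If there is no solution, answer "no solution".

no solution

gcd(88305, 188490):
188490 = 2·88305 + 11880
88305 = 7·11880 + 5145
11880 = 2·5145 + 1590
5145 = 3·1590 + 375
1590 = 4·375 + 90
375 = 4·90 + 15
90 = 6·15 + 0
gcd = 15, but 15 ∤ 112747, so the congruence has no solution.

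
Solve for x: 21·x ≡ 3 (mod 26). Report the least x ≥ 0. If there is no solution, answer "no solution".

First find gcd(21, 26):
26 = 1*21 + 5
21 = 4*5 + 1
5 = 5*1 + 0
gcd = 1, so a unique solution mod 26 exists.
Back-substitute for the Bézout coefficients:
1 = 21 − 4·5
1 = −4·26 + 5·21
So 21·(5) ≡ 1 (mod 26), giving 21⁻¹ ≡ 5.
x ≡ 21⁻¹·3 ≡ 5·3 ≡ 15 (mod 26).

15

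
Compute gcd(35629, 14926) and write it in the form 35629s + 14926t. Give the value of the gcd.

Apply Euclid's algorithm to 35629 and 14926:
35629 = 2*14926 + 5777
14926 = 2*5777 + 3372
5777 = 1*3372 + 2405
3372 = 1*2405 + 967
2405 = 2*967 + 471
967 = 2*471 + 25
471 = 18*25 + 21
25 = 1*21 + 4
21 = 5*4 + 1
4 = 4*1 + 0
gcd(35629, 14926) = 1.
Back-substituting:
1 = 21 − 5·4
1 = −5·25 + 6·21
1 = 6·471 − 113·25
1 = −113·967 + 232·471
1 = 232·2405 − 577·967
1 = −577·3372 + 809·2405
1 = 809·5777 − 1386·3372
1 = −1386·14926 + 3581·5777
1 = 3581·35629 − 8548·14926
So 1 = (3581)·35629 + (-8548)·14926.

1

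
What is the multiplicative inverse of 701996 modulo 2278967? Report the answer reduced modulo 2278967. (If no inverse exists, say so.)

529272

Apply the Euclidean algorithm to 2278967 and 701996:
2278967 = 3×701996 + 172979
701996 = 4×172979 + 10080
172979 = 17×10080 + 1619
10080 = 6×1619 + 366
1619 = 4×366 + 155
366 = 2×155 + 56
155 = 2×56 + 43
56 = 1×43 + 13
43 = 3×13 + 4
13 = 3×4 + 1
4 = 4×1 + 0
The gcd is 1. Working backward:
1 = 13 − 3·4
1 = −3·43 + 10·13
1 = 10·56 − 13·43
1 = −13·155 + 36·56
1 = 36·366 − 85·155
1 = −85·1619 + 376·366
1 = 376·10080 − 2341·1619
1 = −2341·172979 + 40173·10080
1 = 40173·701996 − 163033·172979
1 = −163033·2278967 + 529272·701996
So 701996·529272 ≡ 1 (mod 2278967).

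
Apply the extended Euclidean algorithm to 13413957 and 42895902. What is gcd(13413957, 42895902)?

Euclidean algorithm:
42895902 = 3*13413957 + 2654031
13413957 = 5*2654031 + 143802
2654031 = 18*143802 + 65595
143802 = 2*65595 + 12612
65595 = 5*12612 + 2535
12612 = 4*2535 + 2472
2535 = 1*2472 + 63
2472 = 39*63 + 15
63 = 4*15 + 3
15 = 5*3 + 0
gcd(13413957, 42895902) = 3.
Express as a combination:
3 = 63 − 4·15
3 = −4·2472 + 157·63
3 = 157·2535 − 161·2472
3 = −161·12612 + 801·2535
3 = 801·65595 − 4166·12612
3 = −4166·143802 + 9133·65595
3 = 9133·2654031 − 168560·143802
3 = −168560·13413957 + 851933·2654031
3 = 851933·42895902 − 2724359·13413957
So 3 = (851933)·42895902 + (-2724359)·13413957.

3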